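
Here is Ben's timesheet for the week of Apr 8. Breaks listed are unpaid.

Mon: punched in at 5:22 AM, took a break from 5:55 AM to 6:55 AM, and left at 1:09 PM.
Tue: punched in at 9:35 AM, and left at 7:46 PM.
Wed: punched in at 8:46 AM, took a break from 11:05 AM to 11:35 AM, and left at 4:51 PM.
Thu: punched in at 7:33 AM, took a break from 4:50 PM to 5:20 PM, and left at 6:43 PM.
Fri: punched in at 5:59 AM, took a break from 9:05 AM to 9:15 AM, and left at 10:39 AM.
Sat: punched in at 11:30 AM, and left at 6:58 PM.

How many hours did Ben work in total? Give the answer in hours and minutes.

47 h 11 min

Mon: 5:22 AM–1:09 PM = 7 h 47 min; less 60 min break → 6 h 47 min
Tue: 9:35 AM–7:46 PM = 10 h 11 min
Wed: 8:46 AM–4:51 PM = 8 h 5 min; less 30 min break → 7 h 35 min
Thu: 7:33 AM–6:43 PM = 11 h 10 min; less 30 min break → 10 h 40 min
Fri: 5:59 AM–10:39 AM = 4 h 40 min; less 10 min break → 4 h 30 min
Sat: 11:30 AM–6:58 PM = 7 h 28 min
Total: 6 h 47 min + 10 h 11 min + 7 h 35 min + 10 h 40 min + 4 h 30 min + 7 h 28 min = 47 h 11 min.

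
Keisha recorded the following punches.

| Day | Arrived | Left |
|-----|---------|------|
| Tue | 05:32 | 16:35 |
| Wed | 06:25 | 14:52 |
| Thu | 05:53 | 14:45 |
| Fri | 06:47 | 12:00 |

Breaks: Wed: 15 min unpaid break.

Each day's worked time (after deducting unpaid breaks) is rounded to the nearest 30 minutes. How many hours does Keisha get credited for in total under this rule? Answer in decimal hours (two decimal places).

Tue: 05:32–16:35 = 11 h 3 min → rounds to 11 h 0 min
Wed: 06:25–14:52 = 8 h 27 min − 15 min = 8 h 12 min → rounds to 8 h 0 min
Thu: 05:53–14:45 = 8 h 52 min → rounds to 9 h 0 min
Fri: 06:47–12:00 = 5 h 13 min → rounds to 5 h 0 min
Total credited: 33 h 0 min.

33.00 hours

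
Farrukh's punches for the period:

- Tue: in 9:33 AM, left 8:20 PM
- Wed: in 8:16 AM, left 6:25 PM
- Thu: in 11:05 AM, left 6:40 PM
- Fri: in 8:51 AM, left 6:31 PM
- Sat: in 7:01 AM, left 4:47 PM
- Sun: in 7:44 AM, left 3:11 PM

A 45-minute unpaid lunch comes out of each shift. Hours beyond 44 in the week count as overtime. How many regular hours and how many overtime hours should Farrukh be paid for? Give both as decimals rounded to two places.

Regular 44.00 hours, overtime 6.90 hours

Tue: 9:33 AM–8:20 PM = 10 h 47 min; less 45 min break → 10 h 2 min
Wed: 8:16 AM–6:25 PM = 10 h 9 min; less 45 min break → 9 h 24 min
Thu: 11:05 AM–6:40 PM = 7 h 35 min; less 45 min break → 6 h 50 min
Fri: 8:51 AM–6:31 PM = 9 h 40 min; less 45 min break → 8 h 55 min
Sat: 7:01 AM–4:47 PM = 9 h 46 min; less 45 min break → 9 h 1 min
Sun: 7:44 AM–3:11 PM = 7 h 27 min; less 45 min break → 6 h 42 min
Total worked: 50 h 54 min = 50.90 h.
Threshold 44 h → overtime 6 h 54 min, regular 44 h 0 min.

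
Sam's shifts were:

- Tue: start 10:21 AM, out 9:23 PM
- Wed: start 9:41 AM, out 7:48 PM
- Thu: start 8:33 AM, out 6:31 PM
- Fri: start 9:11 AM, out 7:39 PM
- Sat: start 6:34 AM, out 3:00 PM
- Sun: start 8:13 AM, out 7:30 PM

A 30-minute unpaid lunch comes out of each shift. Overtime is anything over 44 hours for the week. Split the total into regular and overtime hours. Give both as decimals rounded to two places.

Regular 44.00 hours, overtime 14.30 hours

Tue: 10:21 AM–9:23 PM = 11 h 2 min; less 30 min break → 10 h 32 min
Wed: 9:41 AM–7:48 PM = 10 h 7 min; less 30 min break → 9 h 37 min
Thu: 8:33 AM–6:31 PM = 9 h 58 min; less 30 min break → 9 h 28 min
Fri: 9:11 AM–7:39 PM = 10 h 28 min; less 30 min break → 9 h 58 min
Sat: 6:34 AM–3:00 PM = 8 h 26 min; less 30 min break → 7 h 56 min
Sun: 8:13 AM–7:30 PM = 11 h 17 min; less 30 min break → 10 h 47 min
Total worked: 58 h 18 min = 58.30 h.
Threshold 44 h → overtime 14 h 18 min, regular 44 h 0 min.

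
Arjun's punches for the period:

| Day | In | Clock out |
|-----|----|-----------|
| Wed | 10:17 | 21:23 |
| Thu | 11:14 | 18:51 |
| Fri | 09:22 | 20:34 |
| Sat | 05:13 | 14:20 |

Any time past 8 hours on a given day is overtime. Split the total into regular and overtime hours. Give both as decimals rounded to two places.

Wed: 10:17–21:23 = 11 h 6 min
Thu: 11:14–18:51 = 7 h 37 min
Fri: 09:22–20:34 = 11 h 12 min
Sat: 05:13–14:20 = 9 h 7 min
Wed reg 8 h 0 min / OT 3 h 6 min; Thu reg 7 h 37 min / OT 0 h 0 min; Fri reg 8 h 0 min / OT 3 h 12 min; Sat reg 8 h 0 min / OT 1 h 7 min.
Totals: regular 31 h 37 min, overtime 7 h 25 min.

Regular 31.62 hours, overtime 7.42 hours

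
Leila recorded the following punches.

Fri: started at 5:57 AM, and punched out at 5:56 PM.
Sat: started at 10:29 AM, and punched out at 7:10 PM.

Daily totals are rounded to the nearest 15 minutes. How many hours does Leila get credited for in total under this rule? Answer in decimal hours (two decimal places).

20.75 hours

Fri: 5:57 AM–5:56 PM = 11 h 59 min → rounds to 12 h 0 min
Sat: 10:29 AM–7:10 PM = 8 h 41 min → rounds to 8 h 45 min
Total credited: 20 h 45 min.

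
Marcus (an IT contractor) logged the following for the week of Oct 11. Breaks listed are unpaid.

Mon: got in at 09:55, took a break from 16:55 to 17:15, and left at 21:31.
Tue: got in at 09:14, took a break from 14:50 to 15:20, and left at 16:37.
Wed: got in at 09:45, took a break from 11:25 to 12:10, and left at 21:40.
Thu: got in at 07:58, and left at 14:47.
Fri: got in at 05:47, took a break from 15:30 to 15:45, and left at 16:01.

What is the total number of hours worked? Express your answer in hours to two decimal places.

Mon: 09:55–21:31 = 11 h 36 min; less 20 min break → 11 h 16 min
Tue: 09:14–16:37 = 7 h 23 min; less 30 min break → 6 h 53 min
Wed: 09:45–21:40 = 11 h 55 min; less 45 min break → 11 h 10 min
Thu: 07:58–14:47 = 6 h 49 min
Fri: 05:47–16:01 = 10 h 14 min; less 15 min break → 9 h 59 min
Total: 11 h 16 min + 6 h 53 min + 11 h 10 min + 6 h 49 min + 9 h 59 min = 46 h 7 min.

46.12 hours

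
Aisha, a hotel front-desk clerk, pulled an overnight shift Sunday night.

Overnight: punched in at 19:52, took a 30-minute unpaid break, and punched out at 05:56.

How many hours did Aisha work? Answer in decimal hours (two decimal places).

9.57 hours

Overnight: 19:52 → midnight = 4 h 8 min; midnight → 05:56 = 5 h 56 min; span 10 h 4 min; less 30 min break → 9 h 34 min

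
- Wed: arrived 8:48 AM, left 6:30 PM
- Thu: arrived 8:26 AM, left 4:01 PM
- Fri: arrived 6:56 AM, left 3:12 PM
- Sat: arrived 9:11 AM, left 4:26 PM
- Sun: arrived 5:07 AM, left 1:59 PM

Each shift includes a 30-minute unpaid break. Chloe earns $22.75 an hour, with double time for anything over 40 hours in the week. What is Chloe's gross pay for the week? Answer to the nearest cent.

$891.04

Wed: 8:48 AM–6:30 PM = 9 h 42 min; less 30 min break → 9 h 12 min
Thu: 8:26 AM–4:01 PM = 7 h 35 min; less 30 min break → 7 h 5 min
Fri: 6:56 AM–3:12 PM = 8 h 16 min; less 30 min break → 7 h 46 min
Sat: 9:11 AM–4:26 PM = 7 h 15 min; less 30 min break → 6 h 45 min
Sun: 5:07 AM–1:59 PM = 8 h 52 min; less 30 min break → 8 h 22 min
Total worked: 39 h 10 min = 2350 min.
Regular 39 h 10 min = 2350 min at $22.75/h; overtime 0 h 0 min = 0 min at $45.50/h.
Pay = (2350 × $22.75 + 0 × $45.50) ÷ 60 = $891.04.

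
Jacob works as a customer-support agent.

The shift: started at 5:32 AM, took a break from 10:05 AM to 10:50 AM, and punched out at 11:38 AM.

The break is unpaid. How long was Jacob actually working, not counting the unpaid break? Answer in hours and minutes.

5 h 21 min

The shift: 5:32 AM–11:38 AM = 6 h 6 min; less 45 min break → 5 h 21 min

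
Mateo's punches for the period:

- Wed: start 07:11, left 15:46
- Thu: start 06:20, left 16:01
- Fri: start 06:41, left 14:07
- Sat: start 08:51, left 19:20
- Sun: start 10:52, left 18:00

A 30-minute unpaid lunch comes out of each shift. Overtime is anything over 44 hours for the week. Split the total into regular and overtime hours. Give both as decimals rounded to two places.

Regular 40.82 hours, overtime 0.00 hours

Wed: 07:11–15:46 = 8 h 35 min; less 30 min break → 8 h 5 min
Thu: 06:20–16:01 = 9 h 41 min; less 30 min break → 9 h 11 min
Fri: 06:41–14:07 = 7 h 26 min; less 30 min break → 6 h 56 min
Sat: 08:51–19:20 = 10 h 29 min; less 30 min break → 9 h 59 min
Sun: 10:52–18:00 = 7 h 8 min; less 30 min break → 6 h 38 min
Total worked: 40 h 49 min = 40.82 h.
Threshold 44 h → overtime 0 h 0 min, regular 40 h 49 min.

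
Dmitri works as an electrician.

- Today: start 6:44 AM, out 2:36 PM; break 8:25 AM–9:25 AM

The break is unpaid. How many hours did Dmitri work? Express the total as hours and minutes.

Today: 6:44 AM–2:36 PM = 7 h 52 min; less 60 min break → 6 h 52 min

6 h 52 min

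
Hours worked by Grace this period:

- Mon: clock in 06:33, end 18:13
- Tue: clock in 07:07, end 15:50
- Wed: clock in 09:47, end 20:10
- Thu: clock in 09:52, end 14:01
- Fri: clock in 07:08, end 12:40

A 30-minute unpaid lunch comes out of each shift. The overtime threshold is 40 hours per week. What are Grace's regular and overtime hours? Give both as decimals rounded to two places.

Regular 37.95 hours, overtime 0.00 hours

Mon: 06:33–18:13 = 11 h 40 min; less 30 min break → 11 h 10 min
Tue: 07:07–15:50 = 8 h 43 min; less 30 min break → 8 h 13 min
Wed: 09:47–20:10 = 10 h 23 min; less 30 min break → 9 h 53 min
Thu: 09:52–14:01 = 4 h 9 min; less 30 min break → 3 h 39 min
Fri: 07:08–12:40 = 5 h 32 min; less 30 min break → 5 h 2 min
Total worked: 37 h 57 min = 37.95 h.
Threshold 40 h → overtime 0 h 0 min, regular 37 h 57 min.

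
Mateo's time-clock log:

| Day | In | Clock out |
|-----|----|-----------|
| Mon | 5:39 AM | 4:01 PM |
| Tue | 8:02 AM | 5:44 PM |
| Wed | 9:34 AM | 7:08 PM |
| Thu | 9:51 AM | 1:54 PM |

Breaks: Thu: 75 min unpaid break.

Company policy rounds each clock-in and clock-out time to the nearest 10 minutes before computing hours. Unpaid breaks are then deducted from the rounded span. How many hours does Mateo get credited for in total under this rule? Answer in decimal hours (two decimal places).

Mon: in 5:39 AM→5:40 AM, out 4:01 PM→4:00 PM; 10 h 20 min
Tue: in 8:02 AM→8:00 AM, out 5:44 PM→5:40 PM; 9 h 40 min
Wed: in 9:34 AM→9:30 AM, out 7:08 PM→7:10 PM; 9 h 40 min
Thu: in 9:51 AM→9:50 AM, out 1:54 PM→1:50 PM; 4 h 0 min − 75 min = 2 h 45 min
Total credited: 32 h 25 min.

32.42 hours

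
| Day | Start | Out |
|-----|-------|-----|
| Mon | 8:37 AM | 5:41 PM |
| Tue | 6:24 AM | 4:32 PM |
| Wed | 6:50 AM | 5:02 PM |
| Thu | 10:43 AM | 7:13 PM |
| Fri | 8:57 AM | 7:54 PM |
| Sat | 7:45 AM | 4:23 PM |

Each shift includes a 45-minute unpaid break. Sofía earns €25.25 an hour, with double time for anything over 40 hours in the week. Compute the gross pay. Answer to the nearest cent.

€1665.66

Mon: 8:37 AM–5:41 PM = 9 h 4 min; less 45 min break → 8 h 19 min
Tue: 6:24 AM–4:32 PM = 10 h 8 min; less 45 min break → 9 h 23 min
Wed: 6:50 AM–5:02 PM = 10 h 12 min; less 45 min break → 9 h 27 min
Thu: 10:43 AM–7:13 PM = 8 h 30 min; less 45 min break → 7 h 45 min
Fri: 8:57 AM–7:54 PM = 10 h 57 min; less 45 min break → 10 h 12 min
Sat: 7:45 AM–4:23 PM = 8 h 38 min; less 45 min break → 7 h 53 min
Total worked: 52 h 59 min = 3179 min.
Regular 40 h 0 min = 2400 min at €25.25/h; overtime 12 h 59 min = 779 min at €50.50/h.
Pay = (2400 × €25.25 + 779 × €50.50) ÷ 60 = €1665.66.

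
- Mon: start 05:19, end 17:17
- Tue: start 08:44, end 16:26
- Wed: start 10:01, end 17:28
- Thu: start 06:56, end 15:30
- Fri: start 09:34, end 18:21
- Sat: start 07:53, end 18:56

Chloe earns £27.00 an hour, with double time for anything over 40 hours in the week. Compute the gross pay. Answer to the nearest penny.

£1917.90

Mon: 05:19–17:17 = 11 h 58 min
Tue: 08:44–16:26 = 7 h 42 min
Wed: 10:01–17:28 = 7 h 27 min
Thu: 06:56–15:30 = 8 h 34 min
Fri: 09:34–18:21 = 8 h 47 min
Sat: 07:53–18:56 = 11 h 3 min
Total worked: 55 h 31 min = 3331 min.
Regular 40 h 0 min = 2400 min at £27.00/h; overtime 15 h 31 min = 931 min at £54.00/h.
Pay = (2400 × £27.00 + 931 × £54.00) ÷ 60 = £1917.90.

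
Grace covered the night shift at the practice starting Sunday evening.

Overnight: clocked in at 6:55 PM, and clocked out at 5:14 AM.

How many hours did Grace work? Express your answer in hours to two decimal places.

Overnight: 6:55 PM → midnight = 5 h 5 min; midnight → 5:14 AM = 5 h 14 min; span 10 h 19 min

10.32 hours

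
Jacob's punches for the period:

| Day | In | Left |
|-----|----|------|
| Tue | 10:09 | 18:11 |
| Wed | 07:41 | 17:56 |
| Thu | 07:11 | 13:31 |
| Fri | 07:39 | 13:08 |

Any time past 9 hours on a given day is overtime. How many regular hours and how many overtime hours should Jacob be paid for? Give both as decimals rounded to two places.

Tue: 10:09–18:11 = 8 h 2 min
Wed: 07:41–17:56 = 10 h 15 min
Thu: 07:11–13:31 = 6 h 20 min
Fri: 07:39–13:08 = 5 h 29 min
Tue reg 8 h 2 min / OT 0 h 0 min; Wed reg 9 h 0 min / OT 1 h 15 min; Thu reg 6 h 20 min / OT 0 h 0 min; Fri reg 5 h 29 min / OT 0 h 0 min.
Totals: regular 28 h 51 min, overtime 1 h 15 min.

Regular 28.85 hours, overtime 1.25 hours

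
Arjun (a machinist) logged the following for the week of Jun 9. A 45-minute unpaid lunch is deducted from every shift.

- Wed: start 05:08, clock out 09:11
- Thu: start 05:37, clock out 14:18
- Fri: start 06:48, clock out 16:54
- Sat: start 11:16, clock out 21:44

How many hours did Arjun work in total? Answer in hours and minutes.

30 h 18 min

Wed: 05:08–09:11 = 4 h 3 min; less 45 min break → 3 h 18 min
Thu: 05:37–14:18 = 8 h 41 min; less 45 min break → 7 h 56 min
Fri: 06:48–16:54 = 10 h 6 min; less 45 min break → 9 h 21 min
Sat: 11:16–21:44 = 10 h 28 min; less 45 min break → 9 h 43 min
Total: 3 h 18 min + 7 h 56 min + 9 h 21 min + 9 h 43 min = 30 h 18 min.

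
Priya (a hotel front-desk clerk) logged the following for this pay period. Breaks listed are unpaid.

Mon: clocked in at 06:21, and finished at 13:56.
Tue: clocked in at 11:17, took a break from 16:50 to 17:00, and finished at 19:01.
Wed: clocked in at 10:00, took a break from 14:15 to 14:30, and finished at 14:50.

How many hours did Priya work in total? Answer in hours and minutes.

19 h 44 min

Mon: 06:21–13:56 = 7 h 35 min
Tue: 11:17–19:01 = 7 h 44 min; less 10 min break → 7 h 34 min
Wed: 10:00–14:50 = 4 h 50 min; less 15 min break → 4 h 35 min
Total: 7 h 35 min + 7 h 34 min + 4 h 35 min = 19 h 44 min.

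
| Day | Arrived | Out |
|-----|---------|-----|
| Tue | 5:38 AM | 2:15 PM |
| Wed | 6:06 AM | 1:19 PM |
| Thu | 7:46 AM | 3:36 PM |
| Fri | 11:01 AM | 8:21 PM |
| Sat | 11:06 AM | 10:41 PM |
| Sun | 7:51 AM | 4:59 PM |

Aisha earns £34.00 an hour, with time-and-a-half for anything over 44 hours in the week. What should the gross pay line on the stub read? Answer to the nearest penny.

£1991.55

Tue: 5:38 AM–2:15 PM = 8 h 37 min
Wed: 6:06 AM–1:19 PM = 7 h 13 min
Thu: 7:46 AM–3:36 PM = 7 h 50 min
Fri: 11:01 AM–8:21 PM = 9 h 20 min
Sat: 11:06 AM–10:41 PM = 11 h 35 min
Sun: 7:51 AM–4:59 PM = 9 h 8 min
Total worked: 53 h 43 min = 3223 min.
Regular 44 h 0 min = 2640 min at £34.00/h; overtime 9 h 43 min = 583 min at £51.00/h.
Pay = (2640 × £34.00 + 583 × £51.00) ÷ 60 = £1991.55.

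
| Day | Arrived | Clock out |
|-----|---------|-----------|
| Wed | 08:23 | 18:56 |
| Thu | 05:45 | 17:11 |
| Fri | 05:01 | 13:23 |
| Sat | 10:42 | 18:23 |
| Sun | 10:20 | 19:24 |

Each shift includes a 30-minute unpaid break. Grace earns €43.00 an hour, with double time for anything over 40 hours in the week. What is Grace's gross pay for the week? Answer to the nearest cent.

Wed: 08:23–18:56 = 10 h 33 min; less 30 min break → 10 h 3 min
Thu: 05:45–17:11 = 11 h 26 min; less 30 min break → 10 h 56 min
Fri: 05:01–13:23 = 8 h 22 min; less 30 min break → 7 h 52 min
Sat: 10:42–18:23 = 7 h 41 min; less 30 min break → 7 h 11 min
Sun: 10:20–19:24 = 9 h 4 min; less 30 min break → 8 h 34 min
Total worked: 44 h 36 min = 2676 min.
Regular 40 h 0 min = 2400 min at €43.00/h; overtime 4 h 36 min = 276 min at €86.00/h.
Pay = (2400 × €43.00 + 276 × €86.00) ÷ 60 = €2115.60.

€2115.60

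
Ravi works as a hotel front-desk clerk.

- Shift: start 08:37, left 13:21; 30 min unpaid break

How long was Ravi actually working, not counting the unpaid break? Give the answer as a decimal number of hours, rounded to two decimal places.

4.23 hours

Shift: 08:37–13:21 = 4 h 44 min; less 30 min break → 4 h 14 min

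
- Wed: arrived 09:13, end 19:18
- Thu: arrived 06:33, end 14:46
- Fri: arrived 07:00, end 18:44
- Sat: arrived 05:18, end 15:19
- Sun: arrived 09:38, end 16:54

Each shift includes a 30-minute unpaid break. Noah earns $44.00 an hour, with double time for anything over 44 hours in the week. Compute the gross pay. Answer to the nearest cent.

Wed: 09:13–19:18 = 10 h 5 min; less 30 min break → 9 h 35 min
Thu: 06:33–14:46 = 8 h 13 min; less 30 min break → 7 h 43 min
Fri: 07:00–18:44 = 11 h 44 min; less 30 min break → 11 h 14 min
Sat: 05:18–15:19 = 10 h 1 min; less 30 min break → 9 h 31 min
Sun: 09:38–16:54 = 7 h 16 min; less 30 min break → 6 h 46 min
Total worked: 44 h 49 min = 2689 min.
Regular 44 h 0 min = 2640 min at $44.00/h; overtime 0 h 49 min = 49 min at $88.00/h.
Pay = (2640 × $44.00 + 49 × $88.00) ÷ 60 = $2007.87.

$2007.87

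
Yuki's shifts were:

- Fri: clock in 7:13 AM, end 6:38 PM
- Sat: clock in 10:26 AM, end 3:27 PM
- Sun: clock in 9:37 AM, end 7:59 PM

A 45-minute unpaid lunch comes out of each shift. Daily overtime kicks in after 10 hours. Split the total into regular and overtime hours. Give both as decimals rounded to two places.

Fri: 7:13 AM–6:38 PM = 11 h 25 min; less 45 min break → 10 h 40 min
Sat: 10:26 AM–3:27 PM = 5 h 1 min; less 45 min break → 4 h 16 min
Sun: 9:37 AM–7:59 PM = 10 h 22 min; less 45 min break → 9 h 37 min
Fri reg 10 h 0 min / OT 0 h 40 min; Sat reg 4 h 16 min / OT 0 h 0 min; Sun reg 9 h 37 min / OT 0 h 0 min.
Totals: regular 23 h 53 min, overtime 0 h 40 min.

Regular 23.88 hours, overtime 0.67 hours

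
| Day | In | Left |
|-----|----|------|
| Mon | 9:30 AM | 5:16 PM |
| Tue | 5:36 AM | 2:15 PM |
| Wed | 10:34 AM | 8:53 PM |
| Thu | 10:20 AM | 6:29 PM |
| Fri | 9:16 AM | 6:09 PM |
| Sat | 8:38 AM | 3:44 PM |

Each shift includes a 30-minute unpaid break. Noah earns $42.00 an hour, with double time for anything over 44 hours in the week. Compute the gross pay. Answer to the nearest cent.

Mon: 9:30 AM–5:16 PM = 7 h 46 min; less 30 min break → 7 h 16 min
Tue: 5:36 AM–2:15 PM = 8 h 39 min; less 30 min break → 8 h 9 min
Wed: 10:34 AM–8:53 PM = 10 h 19 min; less 30 min break → 9 h 49 min
Thu: 10:20 AM–6:29 PM = 8 h 9 min; less 30 min break → 7 h 39 min
Fri: 9:16 AM–6:09 PM = 8 h 53 min; less 30 min break → 8 h 23 min
Sat: 8:38 AM–3:44 PM = 7 h 6 min; less 30 min break → 6 h 36 min
Total worked: 47 h 52 min = 2872 min.
Regular 44 h 0 min = 2640 min at $42.00/h; overtime 3 h 52 min = 232 min at $84.00/h.
Pay = (2640 × $42.00 + 232 × $84.00) ÷ 60 = $2172.80.

$2172.80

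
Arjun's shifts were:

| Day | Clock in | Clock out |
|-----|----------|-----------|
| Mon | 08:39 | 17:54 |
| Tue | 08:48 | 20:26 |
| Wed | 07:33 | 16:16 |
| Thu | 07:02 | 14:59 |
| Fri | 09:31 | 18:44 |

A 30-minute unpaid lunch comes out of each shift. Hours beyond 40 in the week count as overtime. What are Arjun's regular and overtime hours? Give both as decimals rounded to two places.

Mon: 08:39–17:54 = 9 h 15 min; less 30 min break → 8 h 45 min
Tue: 08:48–20:26 = 11 h 38 min; less 30 min break → 11 h 8 min
Wed: 07:33–16:16 = 8 h 43 min; less 30 min break → 8 h 13 min
Thu: 07:02–14:59 = 7 h 57 min; less 30 min break → 7 h 27 min
Fri: 09:31–18:44 = 9 h 13 min; less 30 min break → 8 h 43 min
Total worked: 44 h 16 min = 44.27 h.
Threshold 40 h → overtime 4 h 16 min, regular 40 h 0 min.

Regular 40.00 hours, overtime 4.27 hours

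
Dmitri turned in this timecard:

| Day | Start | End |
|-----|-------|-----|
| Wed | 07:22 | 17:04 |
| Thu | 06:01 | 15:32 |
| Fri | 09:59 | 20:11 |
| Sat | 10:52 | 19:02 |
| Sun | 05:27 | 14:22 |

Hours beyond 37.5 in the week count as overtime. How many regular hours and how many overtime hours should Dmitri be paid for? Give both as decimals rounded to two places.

Regular 37.50 hours, overtime 9.00 hours

Wed: 07:22–17:04 = 9 h 42 min
Thu: 06:01–15:32 = 9 h 31 min
Fri: 09:59–20:11 = 10 h 12 min
Sat: 10:52–19:02 = 8 h 10 min
Sun: 05:27–14:22 = 8 h 55 min
Total worked: 46 h 30 min = 46.50 h.
Threshold 37.5 h → overtime 9 h 0 min, regular 37 h 30 min.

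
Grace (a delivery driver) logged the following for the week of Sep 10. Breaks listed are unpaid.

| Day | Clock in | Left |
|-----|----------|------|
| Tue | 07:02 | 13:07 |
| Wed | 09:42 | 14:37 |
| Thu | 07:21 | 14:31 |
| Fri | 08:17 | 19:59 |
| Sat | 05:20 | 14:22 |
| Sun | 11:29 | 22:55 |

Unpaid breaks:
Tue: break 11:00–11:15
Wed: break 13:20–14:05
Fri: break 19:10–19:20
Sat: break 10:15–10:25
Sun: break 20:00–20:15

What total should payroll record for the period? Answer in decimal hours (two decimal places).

Tue: 07:02–13:07 = 6 h 5 min; less 15 min break → 5 h 50 min
Wed: 09:42–14:37 = 4 h 55 min; less 45 min break → 4 h 10 min
Thu: 07:21–14:31 = 7 h 10 min
Fri: 08:17–19:59 = 11 h 42 min; less 10 min break → 11 h 32 min
Sat: 05:20–14:22 = 9 h 2 min; less 10 min break → 8 h 52 min
Sun: 11:29–22:55 = 11 h 26 min; less 15 min break → 11 h 11 min
Total: 5 h 50 min + 4 h 10 min + 7 h 10 min + 11 h 32 min + 8 h 52 min + 11 h 11 min = 48 h 45 min.

48.75 hours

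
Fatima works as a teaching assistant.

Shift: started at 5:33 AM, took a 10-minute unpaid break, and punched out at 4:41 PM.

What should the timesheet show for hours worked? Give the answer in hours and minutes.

10 h 58 min

Shift: 5:33 AM–4:41 PM = 11 h 8 min; less 10 min break → 10 h 58 min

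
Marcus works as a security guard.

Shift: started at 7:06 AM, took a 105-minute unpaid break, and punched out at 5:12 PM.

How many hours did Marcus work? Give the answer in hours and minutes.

8 h 21 min

Shift: 7:06 AM–5:12 PM = 10 h 6 min; less 105 min break → 8 h 21 min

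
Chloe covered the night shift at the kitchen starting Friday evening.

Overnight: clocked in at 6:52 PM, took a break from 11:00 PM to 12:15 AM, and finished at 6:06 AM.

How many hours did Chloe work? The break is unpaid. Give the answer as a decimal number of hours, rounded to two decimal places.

Overnight: 6:52 PM → midnight = 5 h 8 min; midnight → 6:06 AM = 6 h 6 min; span 11 h 14 min; less 75 min break → 9 h 59 min

9.98 hours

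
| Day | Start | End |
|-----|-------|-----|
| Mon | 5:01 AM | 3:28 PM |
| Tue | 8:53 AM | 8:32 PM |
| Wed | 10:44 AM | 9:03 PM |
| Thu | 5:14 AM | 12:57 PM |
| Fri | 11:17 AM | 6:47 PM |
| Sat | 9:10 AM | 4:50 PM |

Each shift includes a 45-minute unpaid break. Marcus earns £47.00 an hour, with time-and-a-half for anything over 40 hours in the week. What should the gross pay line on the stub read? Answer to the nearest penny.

Mon: 5:01 AM–3:28 PM = 10 h 27 min; less 45 min break → 9 h 42 min
Tue: 8:53 AM–8:32 PM = 11 h 39 min; less 45 min break → 10 h 54 min
Wed: 10:44 AM–9:03 PM = 10 h 19 min; less 45 min break → 9 h 34 min
Thu: 5:14 AM–12:57 PM = 7 h 43 min; less 45 min break → 6 h 58 min
Fri: 11:17 AM–6:47 PM = 7 h 30 min; less 45 min break → 6 h 45 min
Sat: 9:10 AM–4:50 PM = 7 h 40 min; less 45 min break → 6 h 55 min
Total worked: 50 h 48 min = 3048 min.
Regular 40 h 0 min = 2400 min at £47.00/h; overtime 10 h 48 min = 648 min at £70.50/h.
Pay = (2400 × £47.00 + 648 × £70.50) ÷ 60 = £2641.40.

£2641.40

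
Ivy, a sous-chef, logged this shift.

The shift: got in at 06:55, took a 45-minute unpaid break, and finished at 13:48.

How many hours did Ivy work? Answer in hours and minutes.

6 h 8 min

The shift: 06:55–13:48 = 6 h 53 min; less 45 min break → 6 h 8 min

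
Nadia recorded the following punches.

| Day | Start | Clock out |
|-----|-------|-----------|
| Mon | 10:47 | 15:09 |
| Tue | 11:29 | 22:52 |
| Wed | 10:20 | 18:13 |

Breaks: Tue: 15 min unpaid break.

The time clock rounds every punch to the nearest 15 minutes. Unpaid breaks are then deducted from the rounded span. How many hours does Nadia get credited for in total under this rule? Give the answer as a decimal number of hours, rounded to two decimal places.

23.50 hours

Mon: in 10:47→10:45, out 15:09→15:15; 4 h 30 min
Tue: in 11:29→11:30, out 22:52→22:45; 11 h 15 min − 15 min = 11 h 0 min
Wed: in 10:20→10:15, out 18:13→18:15; 8 h 0 min
Total credited: 23 h 30 min.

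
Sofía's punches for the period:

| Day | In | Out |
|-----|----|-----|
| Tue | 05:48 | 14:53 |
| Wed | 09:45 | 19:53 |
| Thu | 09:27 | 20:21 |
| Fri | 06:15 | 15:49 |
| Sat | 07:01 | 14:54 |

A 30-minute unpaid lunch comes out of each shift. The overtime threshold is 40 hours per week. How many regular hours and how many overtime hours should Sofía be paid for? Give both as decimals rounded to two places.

Regular 40.00 hours, overtime 5.07 hours

Tue: 05:48–14:53 = 9 h 5 min; less 30 min break → 8 h 35 min
Wed: 09:45–19:53 = 10 h 8 min; less 30 min break → 9 h 38 min
Thu: 09:27–20:21 = 10 h 54 min; less 30 min break → 10 h 24 min
Fri: 06:15–15:49 = 9 h 34 min; less 30 min break → 9 h 4 min
Sat: 07:01–14:54 = 7 h 53 min; less 30 min break → 7 h 23 min
Total worked: 45 h 4 min = 45.07 h.
Threshold 40 h → overtime 5 h 4 min, regular 40 h 0 min.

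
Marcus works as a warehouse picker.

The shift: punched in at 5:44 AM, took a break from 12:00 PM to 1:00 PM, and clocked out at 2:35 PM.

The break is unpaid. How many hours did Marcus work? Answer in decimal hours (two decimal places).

The shift: 5:44 AM–2:35 PM = 8 h 51 min; less 60 min break → 7 h 51 min

7.85 hours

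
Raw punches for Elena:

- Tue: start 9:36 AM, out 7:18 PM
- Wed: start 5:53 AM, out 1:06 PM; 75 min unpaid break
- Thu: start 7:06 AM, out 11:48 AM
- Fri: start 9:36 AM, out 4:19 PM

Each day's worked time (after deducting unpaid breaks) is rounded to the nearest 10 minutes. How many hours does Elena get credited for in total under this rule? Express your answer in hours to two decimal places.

27.00 hours

Tue: 9:36 AM–7:18 PM = 9 h 42 min → rounds to 9 h 40 min
Wed: 5:53 AM–1:06 PM = 7 h 13 min − 75 min = 5 h 58 min → rounds to 6 h 0 min
Thu: 7:06 AM–11:48 AM = 4 h 42 min → rounds to 4 h 40 min
Fri: 9:36 AM–4:19 PM = 6 h 43 min → rounds to 6 h 40 min
Total credited: 27 h 0 min.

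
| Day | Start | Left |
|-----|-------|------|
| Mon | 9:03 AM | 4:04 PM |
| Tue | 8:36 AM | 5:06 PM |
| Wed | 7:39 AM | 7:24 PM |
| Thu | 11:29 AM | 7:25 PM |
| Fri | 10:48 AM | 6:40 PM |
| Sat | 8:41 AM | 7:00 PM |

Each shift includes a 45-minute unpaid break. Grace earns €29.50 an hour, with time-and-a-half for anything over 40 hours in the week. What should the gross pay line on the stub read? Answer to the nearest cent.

€1573.09

Mon: 9:03 AM–4:04 PM = 7 h 1 min; less 45 min break → 6 h 16 min
Tue: 8:36 AM–5:06 PM = 8 h 30 min; less 45 min break → 7 h 45 min
Wed: 7:39 AM–7:24 PM = 11 h 45 min; less 45 min break → 11 h 0 min
Thu: 11:29 AM–7:25 PM = 7 h 56 min; less 45 min break → 7 h 11 min
Fri: 10:48 AM–6:40 PM = 7 h 52 min; less 45 min break → 7 h 7 min
Sat: 8:41 AM–7:00 PM = 10 h 19 min; less 45 min break → 9 h 34 min
Total worked: 48 h 53 min = 2933 min.
Regular 40 h 0 min = 2400 min at €29.50/h; overtime 8 h 53 min = 533 min at €44.25/h.
Pay = (2400 × €29.50 + 533 × €44.25) ÷ 60 = €1573.09.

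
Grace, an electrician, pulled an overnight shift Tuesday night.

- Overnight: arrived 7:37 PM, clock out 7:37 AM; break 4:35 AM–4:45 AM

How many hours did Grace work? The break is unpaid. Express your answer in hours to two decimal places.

Overnight: 7:37 PM → midnight = 4 h 23 min; midnight → 7:37 AM = 7 h 37 min; span 12 h 0 min; less 10 min break → 11 h 50 min

11.83 hours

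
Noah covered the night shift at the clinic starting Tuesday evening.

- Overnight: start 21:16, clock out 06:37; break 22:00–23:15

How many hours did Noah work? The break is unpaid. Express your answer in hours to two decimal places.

Overnight: 21:16 → midnight = 2 h 44 min; midnight → 06:37 = 6 h 37 min; span 9 h 21 min; less 75 min break → 8 h 6 min

8.10 hours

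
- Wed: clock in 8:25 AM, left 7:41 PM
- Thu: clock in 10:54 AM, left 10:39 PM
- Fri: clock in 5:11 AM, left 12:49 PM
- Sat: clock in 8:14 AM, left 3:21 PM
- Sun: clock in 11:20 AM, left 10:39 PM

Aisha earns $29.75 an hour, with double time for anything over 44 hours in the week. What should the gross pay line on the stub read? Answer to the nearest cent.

$1611.46

Wed: 8:25 AM–7:41 PM = 11 h 16 min
Thu: 10:54 AM–10:39 PM = 11 h 45 min
Fri: 5:11 AM–12:49 PM = 7 h 38 min
Sat: 8:14 AM–3:21 PM = 7 h 7 min
Sun: 11:20 AM–10:39 PM = 11 h 19 min
Total worked: 49 h 5 min = 2945 min.
Regular 44 h 0 min = 2640 min at $29.75/h; overtime 5 h 5 min = 305 min at $59.50/h.
Pay = (2640 × $29.75 + 305 × $59.50) ÷ 60 = $1611.46.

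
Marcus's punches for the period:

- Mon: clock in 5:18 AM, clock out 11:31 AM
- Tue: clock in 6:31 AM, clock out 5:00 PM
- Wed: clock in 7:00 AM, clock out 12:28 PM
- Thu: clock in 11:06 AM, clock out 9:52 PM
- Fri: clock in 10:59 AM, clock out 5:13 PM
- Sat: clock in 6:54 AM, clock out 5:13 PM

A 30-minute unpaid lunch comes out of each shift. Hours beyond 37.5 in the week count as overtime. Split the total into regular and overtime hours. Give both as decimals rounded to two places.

Regular 37.50 hours, overtime 8.98 hours

Mon: 5:18 AM–11:31 AM = 6 h 13 min; less 30 min break → 5 h 43 min
Tue: 6:31 AM–5:00 PM = 10 h 29 min; less 30 min break → 9 h 59 min
Wed: 7:00 AM–12:28 PM = 5 h 28 min; less 30 min break → 4 h 58 min
Thu: 11:06 AM–9:52 PM = 10 h 46 min; less 30 min break → 10 h 16 min
Fri: 10:59 AM–5:13 PM = 6 h 14 min; less 30 min break → 5 h 44 min
Sat: 6:54 AM–5:13 PM = 10 h 19 min; less 30 min break → 9 h 49 min
Total worked: 46 h 29 min = 46.48 h.
Threshold 37.5 h → overtime 8 h 59 min, regular 37 h 30 min.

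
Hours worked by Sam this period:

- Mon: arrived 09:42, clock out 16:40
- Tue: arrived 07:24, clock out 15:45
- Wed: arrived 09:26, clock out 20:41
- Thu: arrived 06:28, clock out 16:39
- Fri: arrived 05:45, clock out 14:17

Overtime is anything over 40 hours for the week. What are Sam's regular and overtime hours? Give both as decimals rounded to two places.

Regular 40.00 hours, overtime 5.28 hours

Mon: 09:42–16:40 = 6 h 58 min
Tue: 07:24–15:45 = 8 h 21 min
Wed: 09:26–20:41 = 11 h 15 min
Thu: 06:28–16:39 = 10 h 11 min
Fri: 05:45–14:17 = 8 h 32 min
Total worked: 45 h 17 min = 45.28 h.
Threshold 40 h → overtime 5 h 17 min, regular 40 h 0 min.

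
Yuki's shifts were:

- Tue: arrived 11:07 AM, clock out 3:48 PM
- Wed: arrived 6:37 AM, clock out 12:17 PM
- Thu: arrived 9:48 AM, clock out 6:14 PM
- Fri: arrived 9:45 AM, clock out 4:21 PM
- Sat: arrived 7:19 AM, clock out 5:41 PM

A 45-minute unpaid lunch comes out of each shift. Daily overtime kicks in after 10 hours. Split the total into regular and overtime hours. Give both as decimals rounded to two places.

Regular 32.00 hours, overtime 0.00 hours

Tue: 11:07 AM–3:48 PM = 4 h 41 min; less 45 min break → 3 h 56 min
Wed: 6:37 AM–12:17 PM = 5 h 40 min; less 45 min break → 4 h 55 min
Thu: 9:48 AM–6:14 PM = 8 h 26 min; less 45 min break → 7 h 41 min
Fri: 9:45 AM–4:21 PM = 6 h 36 min; less 45 min break → 5 h 51 min
Sat: 7:19 AM–5:41 PM = 10 h 22 min; less 45 min break → 9 h 37 min
Tue reg 3 h 56 min / OT 0 h 0 min; Wed reg 4 h 55 min / OT 0 h 0 min; Thu reg 7 h 41 min / OT 0 h 0 min; Fri reg 5 h 51 min / OT 0 h 0 min; Sat reg 9 h 37 min / OT 0 h 0 min.
Totals: regular 32 h 0 min, overtime 0 h 0 min.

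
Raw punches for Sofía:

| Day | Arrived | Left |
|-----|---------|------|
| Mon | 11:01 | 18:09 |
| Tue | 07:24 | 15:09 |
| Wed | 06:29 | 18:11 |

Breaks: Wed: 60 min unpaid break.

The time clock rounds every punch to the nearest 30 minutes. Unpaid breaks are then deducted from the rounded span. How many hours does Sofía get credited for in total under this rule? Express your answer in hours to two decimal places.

Mon: in 11:01→11:00, out 18:09→18:00; 7 h 0 min
Tue: in 07:24→07:30, out 15:09→15:00; 7 h 30 min
Wed: in 06:29→06:30, out 18:11→18:00; 11 h 30 min − 60 min = 10 h 30 min
Total credited: 25 h 0 min.

25.00 hours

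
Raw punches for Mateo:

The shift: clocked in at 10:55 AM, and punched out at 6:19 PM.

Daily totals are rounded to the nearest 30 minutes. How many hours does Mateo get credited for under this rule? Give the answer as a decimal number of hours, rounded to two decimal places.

7.50 hours

The shift: 10:55 AM–6:19 PM = 7 h 24 min → rounds to 7 h 30 min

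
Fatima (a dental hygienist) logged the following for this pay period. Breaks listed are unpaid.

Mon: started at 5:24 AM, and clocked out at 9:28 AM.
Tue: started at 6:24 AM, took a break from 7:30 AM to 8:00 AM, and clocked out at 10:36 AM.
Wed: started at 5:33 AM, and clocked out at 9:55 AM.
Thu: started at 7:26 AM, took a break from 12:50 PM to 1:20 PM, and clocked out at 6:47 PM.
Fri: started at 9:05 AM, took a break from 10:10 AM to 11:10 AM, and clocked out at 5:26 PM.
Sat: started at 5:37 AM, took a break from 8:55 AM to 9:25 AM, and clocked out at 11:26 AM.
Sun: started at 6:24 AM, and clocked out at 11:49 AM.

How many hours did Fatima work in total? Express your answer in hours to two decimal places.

Mon: 5:24 AM–9:28 AM = 4 h 4 min
Tue: 6:24 AM–10:36 AM = 4 h 12 min; less 30 min break → 3 h 42 min
Wed: 5:33 AM–9:55 AM = 4 h 22 min
Thu: 7:26 AM–6:47 PM = 11 h 21 min; less 30 min break → 10 h 51 min
Fri: 9:05 AM–5:26 PM = 8 h 21 min; less 60 min break → 7 h 21 min
Sat: 5:37 AM–11:26 AM = 5 h 49 min; less 30 min break → 5 h 19 min
Sun: 6:24 AM–11:49 AM = 5 h 25 min
Total: 4 h 4 min + 3 h 42 min + 4 h 22 min + 10 h 51 min + 7 h 21 min + 5 h 19 min + 5 h 25 min = 41 h 4 min.

41.07 hours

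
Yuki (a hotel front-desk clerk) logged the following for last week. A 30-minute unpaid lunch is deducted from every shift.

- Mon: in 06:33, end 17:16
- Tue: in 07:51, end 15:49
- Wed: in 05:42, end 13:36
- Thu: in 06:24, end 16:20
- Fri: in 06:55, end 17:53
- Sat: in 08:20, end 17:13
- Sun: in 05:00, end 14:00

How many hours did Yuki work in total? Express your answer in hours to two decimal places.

Mon: 06:33–17:16 = 10 h 43 min; less 30 min break → 10 h 13 min
Tue: 07:51–15:49 = 7 h 58 min; less 30 min break → 7 h 28 min
Wed: 05:42–13:36 = 7 h 54 min; less 30 min break → 7 h 24 min
Thu: 06:24–16:20 = 9 h 56 min; less 30 min break → 9 h 26 min
Fri: 06:55–17:53 = 10 h 58 min; less 30 min break → 10 h 28 min
Sat: 08:20–17:13 = 8 h 53 min; less 30 min break → 8 h 23 min
Sun: 05:00–14:00 = 9 h 0 min; less 30 min break → 8 h 30 min
Total: 10 h 13 min + 7 h 28 min + 7 h 24 min + 9 h 26 min + 10 h 28 min + 8 h 23 min + 8 h 30 min = 61 h 52 min.

61.87 hours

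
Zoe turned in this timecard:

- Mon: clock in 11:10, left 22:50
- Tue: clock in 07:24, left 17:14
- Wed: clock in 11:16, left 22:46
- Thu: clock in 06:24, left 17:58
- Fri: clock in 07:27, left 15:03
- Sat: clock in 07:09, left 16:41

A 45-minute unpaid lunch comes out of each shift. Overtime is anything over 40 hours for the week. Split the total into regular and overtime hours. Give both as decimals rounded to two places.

Regular 40.00 hours, overtime 17.20 hours

Mon: 11:10–22:50 = 11 h 40 min; less 45 min break → 10 h 55 min
Tue: 07:24–17:14 = 9 h 50 min; less 45 min break → 9 h 5 min
Wed: 11:16–22:46 = 11 h 30 min; less 45 min break → 10 h 45 min
Thu: 06:24–17:58 = 11 h 34 min; less 45 min break → 10 h 49 min
Fri: 07:27–15:03 = 7 h 36 min; less 45 min break → 6 h 51 min
Sat: 07:09–16:41 = 9 h 32 min; less 45 min break → 8 h 47 min
Total worked: 57 h 12 min = 57.20 h.
Threshold 40 h → overtime 17 h 12 min, regular 40 h 0 min.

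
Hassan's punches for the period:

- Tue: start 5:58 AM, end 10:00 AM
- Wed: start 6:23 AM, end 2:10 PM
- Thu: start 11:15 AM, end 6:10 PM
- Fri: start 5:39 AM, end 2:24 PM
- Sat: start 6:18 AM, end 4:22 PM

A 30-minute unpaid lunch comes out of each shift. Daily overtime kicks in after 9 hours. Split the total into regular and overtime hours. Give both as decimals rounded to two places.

Tue: 5:58 AM–10:00 AM = 4 h 2 min; less 30 min break → 3 h 32 min
Wed: 6:23 AM–2:10 PM = 7 h 47 min; less 30 min break → 7 h 17 min
Thu: 11:15 AM–6:10 PM = 6 h 55 min; less 30 min break → 6 h 25 min
Fri: 5:39 AM–2:24 PM = 8 h 45 min; less 30 min break → 8 h 15 min
Sat: 6:18 AM–4:22 PM = 10 h 4 min; less 30 min break → 9 h 34 min
Tue reg 3 h 32 min / OT 0 h 0 min; Wed reg 7 h 17 min / OT 0 h 0 min; Thu reg 6 h 25 min / OT 0 h 0 min; Fri reg 8 h 15 min / OT 0 h 0 min; Sat reg 9 h 0 min / OT 0 h 34 min.
Totals: regular 34 h 29 min, overtime 0 h 34 min.

Regular 34.48 hours, overtime 0.57 hours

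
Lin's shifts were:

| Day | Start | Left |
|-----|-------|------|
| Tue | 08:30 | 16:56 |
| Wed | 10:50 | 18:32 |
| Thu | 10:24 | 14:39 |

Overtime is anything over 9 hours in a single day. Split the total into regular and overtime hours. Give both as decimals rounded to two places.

Regular 20.38 hours, overtime 0.00 hours

Tue: 08:30–16:56 = 8 h 26 min
Wed: 10:50–18:32 = 7 h 42 min
Thu: 10:24–14:39 = 4 h 15 min
Tue reg 8 h 26 min / OT 0 h 0 min; Wed reg 7 h 42 min / OT 0 h 0 min; Thu reg 4 h 15 min / OT 0 h 0 min.
Totals: regular 20 h 23 min, overtime 0 h 0 min.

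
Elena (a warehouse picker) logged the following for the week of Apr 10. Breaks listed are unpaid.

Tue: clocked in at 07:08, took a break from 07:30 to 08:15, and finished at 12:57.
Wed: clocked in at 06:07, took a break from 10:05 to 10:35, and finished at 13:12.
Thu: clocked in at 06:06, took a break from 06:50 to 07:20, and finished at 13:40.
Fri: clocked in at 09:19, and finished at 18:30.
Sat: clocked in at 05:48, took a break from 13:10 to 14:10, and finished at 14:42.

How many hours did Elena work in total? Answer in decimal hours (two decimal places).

Tue: 07:08–12:57 = 5 h 49 min; less 45 min break → 5 h 4 min
Wed: 06:07–13:12 = 7 h 5 min; less 30 min break → 6 h 35 min
Thu: 06:06–13:40 = 7 h 34 min; less 30 min break → 7 h 4 min
Fri: 09:19–18:30 = 9 h 11 min
Sat: 05:48–14:42 = 8 h 54 min; less 60 min break → 7 h 54 min
Total: 5 h 4 min + 6 h 35 min + 7 h 4 min + 9 h 11 min + 7 h 54 min = 35 h 48 min.

35.80 hours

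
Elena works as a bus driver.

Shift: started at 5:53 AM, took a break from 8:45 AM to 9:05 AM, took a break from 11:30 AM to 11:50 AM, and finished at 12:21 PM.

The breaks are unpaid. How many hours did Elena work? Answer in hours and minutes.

5 h 48 min

Shift: 5:53 AM–12:21 PM = 6 h 28 min; less 40 min break → 5 h 48 min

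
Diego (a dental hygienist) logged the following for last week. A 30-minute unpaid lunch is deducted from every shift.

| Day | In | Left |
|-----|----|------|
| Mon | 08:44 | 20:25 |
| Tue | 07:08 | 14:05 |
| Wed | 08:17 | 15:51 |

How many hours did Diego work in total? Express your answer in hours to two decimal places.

Mon: 08:44–20:25 = 11 h 41 min; less 30 min break → 11 h 11 min
Tue: 07:08–14:05 = 6 h 57 min; less 30 min break → 6 h 27 min
Wed: 08:17–15:51 = 7 h 34 min; less 30 min break → 7 h 4 min
Total: 11 h 11 min + 6 h 27 min + 7 h 4 min = 24 h 42 min.

24.70 hours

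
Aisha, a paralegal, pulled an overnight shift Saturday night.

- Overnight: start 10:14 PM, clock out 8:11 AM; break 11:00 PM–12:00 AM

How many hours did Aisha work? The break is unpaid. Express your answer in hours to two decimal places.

Overnight: 10:14 PM → midnight = 1 h 46 min; midnight → 8:11 AM = 8 h 11 min; span 9 h 57 min; less 60 min break → 8 h 57 min

8.95 hours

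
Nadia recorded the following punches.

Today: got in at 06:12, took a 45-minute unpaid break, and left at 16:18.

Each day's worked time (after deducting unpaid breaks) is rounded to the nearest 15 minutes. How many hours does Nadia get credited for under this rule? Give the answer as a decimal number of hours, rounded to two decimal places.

9.25 hours

Today: 06:12–16:18 = 10 h 6 min − 45 min = 9 h 21 min → rounds to 9 h 15 min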